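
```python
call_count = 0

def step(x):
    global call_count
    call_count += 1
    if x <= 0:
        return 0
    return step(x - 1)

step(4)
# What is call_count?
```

Linear recursion stepping by 1: 5 calls from x=4 down to ≤0.

Answer: 5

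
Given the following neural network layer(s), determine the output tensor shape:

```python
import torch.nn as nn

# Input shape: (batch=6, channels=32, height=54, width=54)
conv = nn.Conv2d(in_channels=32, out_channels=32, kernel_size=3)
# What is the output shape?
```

Input: (6, 32, 54, 54) -> Output: (6, 32, 52, 52)

Answer: (6, 32, 52, 52)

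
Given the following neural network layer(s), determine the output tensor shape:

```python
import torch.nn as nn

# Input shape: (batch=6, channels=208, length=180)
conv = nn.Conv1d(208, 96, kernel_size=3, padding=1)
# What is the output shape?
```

Input: (6, 208, 180) -> Output: (6, 96, 180)

Answer: (6, 96, 180)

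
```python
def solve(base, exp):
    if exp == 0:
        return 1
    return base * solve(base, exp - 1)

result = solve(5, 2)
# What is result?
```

solve(5, 2) = 5 * 5 = 25

Answer: 25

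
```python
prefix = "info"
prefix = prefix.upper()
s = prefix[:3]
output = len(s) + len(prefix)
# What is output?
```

Trace:
`prefix = "info"` → prefix = 'info'
`prefix = prefix.upper()` → prefix = 'INFO'
`s = prefix[:3]` → s = 'INF'
`output = len(s) + len(prefix)` → output = 7
So output = 7

Answer: 7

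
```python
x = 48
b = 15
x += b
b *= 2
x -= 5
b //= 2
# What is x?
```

Trace:
`x = 48` → x = 48
`b = 15` → b = 15
`x += b` → x = 63
`b *= 2` → b = 30
`x -= 5` → x = 58
`b //= 2` → b = 15
So x = 58

Answer: 58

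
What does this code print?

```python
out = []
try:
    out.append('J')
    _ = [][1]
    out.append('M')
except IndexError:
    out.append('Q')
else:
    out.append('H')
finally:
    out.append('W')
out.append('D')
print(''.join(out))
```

Execution trace: 'J' (try body) → 'Q' (except IndexError) → 'W' (finally) → 'D' (after the try/except). Output: JQWD

Answer: JQWD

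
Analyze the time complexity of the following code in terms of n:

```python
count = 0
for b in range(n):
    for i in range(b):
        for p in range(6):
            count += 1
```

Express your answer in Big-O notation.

Each loop level contributes: n × n × 1. Multiplying the contributions gives O(n^2).

Answer: O(n^2)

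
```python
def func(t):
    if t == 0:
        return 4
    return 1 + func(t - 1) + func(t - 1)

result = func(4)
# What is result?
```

func(t) = 1 + 2·func(t-1), func(0)=4. Closed form: (4+1)·2^4 - 1 = 79.

Answer: 79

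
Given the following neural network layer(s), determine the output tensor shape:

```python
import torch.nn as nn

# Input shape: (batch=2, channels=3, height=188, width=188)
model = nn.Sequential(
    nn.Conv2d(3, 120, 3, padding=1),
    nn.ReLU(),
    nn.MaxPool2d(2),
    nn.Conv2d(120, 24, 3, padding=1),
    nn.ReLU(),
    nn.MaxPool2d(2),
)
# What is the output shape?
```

Input: (2, 3, 188, 188) -> after first Conv2d: (2, 120, 188, 188) -> after first MaxPool2d: (2, 120, 94, 94) -> after second Conv2d: (2, 24, 94, 94) -> Output: (2, 24, 47, 47)

Answer: (2, 24, 47, 47)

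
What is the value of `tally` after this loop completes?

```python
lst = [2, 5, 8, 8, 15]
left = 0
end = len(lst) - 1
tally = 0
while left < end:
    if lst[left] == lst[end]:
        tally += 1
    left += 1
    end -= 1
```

Count matching pairs from ends
`tally` takes the values: 0

Answer: 0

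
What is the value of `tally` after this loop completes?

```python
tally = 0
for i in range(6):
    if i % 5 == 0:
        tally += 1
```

Count numbers divisible by 5 in range(6)
`tally` takes the values: 0 → 1 → 2

Answer: 2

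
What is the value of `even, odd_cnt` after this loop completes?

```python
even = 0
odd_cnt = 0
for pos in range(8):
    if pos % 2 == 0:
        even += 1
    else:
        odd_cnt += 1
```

Count evens and odds in range(8)
`even, odd_cnt` takes the values: (0, 0) → (1, 0) → (1, 1) → (2, 1) → (2, 2) → (3, 2) → (3, 3) → (4, 3) → (4, 4)

Answer: 4, 4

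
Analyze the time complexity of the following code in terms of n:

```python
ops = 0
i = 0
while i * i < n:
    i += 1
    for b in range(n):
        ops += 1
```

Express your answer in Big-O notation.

Each loop level contributes: √n × n. Multiplying the contributions gives O(n√n).

Answer: O(n√n)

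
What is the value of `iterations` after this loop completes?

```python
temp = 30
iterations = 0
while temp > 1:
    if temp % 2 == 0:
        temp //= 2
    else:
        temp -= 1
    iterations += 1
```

Steps to reduce 30 to 1
`iterations` takes the values: 0 → 1 → 2 → 3 → 4 → 5 → 6 → 7

Answer: 7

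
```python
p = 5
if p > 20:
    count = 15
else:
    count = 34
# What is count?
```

Trace:
`p = 5` → p = 5
`if p > 20: ...` → p > 20 is False, take else branch → count = 34
So count = 34

Answer: 34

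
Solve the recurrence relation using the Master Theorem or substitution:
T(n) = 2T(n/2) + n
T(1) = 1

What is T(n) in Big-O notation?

By Master Theorem: a=2, b=2, f(n)=n. Since log_2(2) = 1 and f(n) = Θ(n^1), Case 2 applies. T(n) = O(n log n).

Answer: O(n log n)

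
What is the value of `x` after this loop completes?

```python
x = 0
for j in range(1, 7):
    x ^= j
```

XOR of 1 to 6
`x` takes the values: 0 → 1 → 3 → 0 → 4 → 1 → 7

Answer: 7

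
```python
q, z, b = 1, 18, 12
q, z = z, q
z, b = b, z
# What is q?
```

Trace:
`q, z, b = 1, 18, 12` → q = 1; z = 18; b = 12
`q, z = z, q` → q = 18; z = 1
`z, b = b, z` → z = 12; b = 1
So q = 18

Answer: 18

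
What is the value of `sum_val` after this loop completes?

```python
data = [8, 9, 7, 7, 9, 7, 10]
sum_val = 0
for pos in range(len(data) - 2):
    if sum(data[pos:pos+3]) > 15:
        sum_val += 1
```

Count windows with sum > 15
`sum_val` takes the values: 0 → 1 → 2 → 3 → 4 → 5

Answer: 5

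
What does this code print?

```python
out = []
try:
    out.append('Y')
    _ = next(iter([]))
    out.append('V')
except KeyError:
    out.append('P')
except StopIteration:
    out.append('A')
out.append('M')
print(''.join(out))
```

Execution trace: 'Y' (try body) → 'A' (except StopIteration) → 'M' (after the try/except). Output: YAM

Answer: YAM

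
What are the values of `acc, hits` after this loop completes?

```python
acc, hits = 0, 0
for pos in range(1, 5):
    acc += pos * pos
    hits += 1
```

Sum of squares and count
`acc, hits` takes the values: (0, 0) → (1, 0) → (1, 1) → (5, 1) → (5, 2) → (14, 2) → (14, 3) → (30, 3) → (30, 4)

Answer: 30, 4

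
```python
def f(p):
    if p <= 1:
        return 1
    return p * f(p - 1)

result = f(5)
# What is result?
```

f(5) = 5 * 4 * 3 * 2 * 1 = 120

Answer: 120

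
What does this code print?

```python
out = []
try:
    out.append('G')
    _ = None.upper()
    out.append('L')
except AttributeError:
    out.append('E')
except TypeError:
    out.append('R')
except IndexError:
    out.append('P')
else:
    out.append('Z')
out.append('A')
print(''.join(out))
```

Execution trace: 'G' (try body) → 'E' (except AttributeError) → 'A' (after the try/except). Output: GEA

Answer: GEA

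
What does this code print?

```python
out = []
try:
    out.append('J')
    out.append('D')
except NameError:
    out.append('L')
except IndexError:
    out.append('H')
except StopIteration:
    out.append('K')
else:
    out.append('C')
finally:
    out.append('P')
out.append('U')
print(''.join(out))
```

Execution trace: 'J' (try body) → 'D' (try body, no exception) → 'C' (else) → 'P' (finally) → 'U' (after the try/except). Output: JDCPU

Answer: JDCPU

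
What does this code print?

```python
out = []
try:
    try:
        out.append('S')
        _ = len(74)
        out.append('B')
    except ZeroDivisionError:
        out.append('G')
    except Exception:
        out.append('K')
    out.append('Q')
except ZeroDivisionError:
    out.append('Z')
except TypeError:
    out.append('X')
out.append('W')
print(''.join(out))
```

Execution trace: 'S' (inner try body) → 'K' (inner except Exception) → 'Q' (try body, no exception) → 'W' (after the try/except). Output: SKQW

Answer: SKQW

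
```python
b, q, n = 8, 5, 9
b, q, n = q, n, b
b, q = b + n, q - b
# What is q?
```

Trace:
`b, q, n = 8, 5, 9` → b = 8; q = 5; n = 9
`b, q, n = q, n, b` → b = 5; q = 9; n = 8
`b, q = b + n, q - b` → b = 13; q = 4
So q = 4

Answer: 4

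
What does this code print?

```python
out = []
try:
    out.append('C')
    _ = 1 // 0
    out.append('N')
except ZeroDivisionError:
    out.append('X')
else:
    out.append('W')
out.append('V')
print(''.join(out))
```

Execution trace: 'C' (try body) → 'X' (except ZeroDivisionError) → 'V' (after the try/except). Output: CXV

Answer: CXV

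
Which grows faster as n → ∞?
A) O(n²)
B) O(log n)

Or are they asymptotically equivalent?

O(n²) vs O(log n): Higher order terms dominate.

Answer: A) O(n²) grows faster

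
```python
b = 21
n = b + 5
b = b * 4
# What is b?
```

Trace:
`b = 21` → b = 21
`n = b + 5` → n = 26
`b = b * 4` → b = 84
So b = 84

Answer: 84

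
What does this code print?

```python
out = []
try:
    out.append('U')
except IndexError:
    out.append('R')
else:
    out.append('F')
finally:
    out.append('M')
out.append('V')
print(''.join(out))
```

Execution trace: 'U' (try body, no exception) → 'F' (else) → 'M' (finally) → 'V' (after the try/except). Output: UFMV

Answer: UFMV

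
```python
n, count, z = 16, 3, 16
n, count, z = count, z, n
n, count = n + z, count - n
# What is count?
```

Trace:
`n, count, z = 16, 3, 16` → n = 16; count = 3; z = 16
`n, count, z = count, z, n` → n = 3; count = 16; z = 16
`n, count = n + z, count - n` → n = 19; count = 13
So count = 13

Answer: 13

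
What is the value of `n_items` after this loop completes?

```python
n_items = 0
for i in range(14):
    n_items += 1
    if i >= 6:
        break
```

Loop breaks when i reaches 6, n_items is 7
`n_items` takes the values: 0 → 1 → 2 → 3 → 4 → 5 → 6 → 7

Answer: 7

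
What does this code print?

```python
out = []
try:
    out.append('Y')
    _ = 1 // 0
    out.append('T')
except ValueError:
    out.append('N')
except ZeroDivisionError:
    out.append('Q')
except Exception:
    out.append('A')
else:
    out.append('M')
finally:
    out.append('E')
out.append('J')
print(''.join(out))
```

Execution trace: 'Y' (try body) → 'Q' (except ZeroDivisionError) → 'E' (finally) → 'J' (after the try/except). Output: YQEJ

Answer: YQEJ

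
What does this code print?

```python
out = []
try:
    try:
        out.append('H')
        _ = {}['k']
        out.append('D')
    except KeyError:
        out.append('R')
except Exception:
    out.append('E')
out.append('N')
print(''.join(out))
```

Execution trace: 'H' (inner try body) → 'R' (inner except KeyError) → 'N' (after the try/except). Output: HRN

Answer: HRN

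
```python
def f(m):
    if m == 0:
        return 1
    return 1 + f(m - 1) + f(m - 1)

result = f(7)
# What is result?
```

f(m) = 1 + 2·f(m-1), f(0)=1. Closed form: (1+1)·2^7 - 1 = 255.

Answer: 255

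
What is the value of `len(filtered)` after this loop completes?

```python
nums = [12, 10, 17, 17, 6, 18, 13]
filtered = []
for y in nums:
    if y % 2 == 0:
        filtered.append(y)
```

Count even numbers in [12, 10, 17, 17, 6, 18, 13]
`filtered` takes the values: [] → [12] → [12, 10] → [12, 10, 6] → [12, 10, 6, 18]
So `len(filtered)` = 4

Answer: 4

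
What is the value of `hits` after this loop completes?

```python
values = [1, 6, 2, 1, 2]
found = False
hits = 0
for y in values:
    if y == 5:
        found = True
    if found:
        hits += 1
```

Count elements after first 5 in [1, 6, 2, 1, 2]
`hits` takes the values: 0

Answer: 0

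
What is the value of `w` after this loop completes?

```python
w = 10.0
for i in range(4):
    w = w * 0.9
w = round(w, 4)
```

Exponential decay: 10.0 * 0.9^4
`w` takes the values: 10.0 → 9.0 → 8.1 → 7.29 → 6.561

Answer: 6.561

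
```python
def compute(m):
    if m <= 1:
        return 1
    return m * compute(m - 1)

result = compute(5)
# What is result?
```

compute(5) = 5 * 4 * 3 * 2 * 1 = 120

Answer: 120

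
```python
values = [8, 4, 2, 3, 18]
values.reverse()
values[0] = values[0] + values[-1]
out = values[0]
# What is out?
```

Trace:
`values = [8, 4, 2, 3, 18]` → values = [8, 4, 2, 3, 18]
`values.reverse()` → values = [18, 3, 2, 4, 8]
`values[0] = values[0] + values[-1]` → values = [26, 3, 2, 4, 8]
`out = values[0]` → out = 26
So out = 26

Answer: 26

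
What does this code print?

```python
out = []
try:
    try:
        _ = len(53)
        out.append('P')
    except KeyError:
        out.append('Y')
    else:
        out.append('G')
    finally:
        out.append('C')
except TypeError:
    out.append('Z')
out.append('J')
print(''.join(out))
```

Execution trace: 'C' (finally) → 'Z' (outer except TypeError) → 'J' (after the try/except). Output: CZJ

Answer: CZJ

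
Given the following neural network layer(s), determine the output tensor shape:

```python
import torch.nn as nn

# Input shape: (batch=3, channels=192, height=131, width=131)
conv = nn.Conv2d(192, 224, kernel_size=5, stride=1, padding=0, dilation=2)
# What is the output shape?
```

Input: (3, 192, 131, 131) -> Output: (3, 224, 123, 123)

Answer: (3, 224, 123, 123)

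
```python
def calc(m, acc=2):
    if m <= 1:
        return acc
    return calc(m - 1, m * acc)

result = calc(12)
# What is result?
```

Accumulator trace (n, acc): (12, 2) -> (11, 24) -> (10, 264) -> (9, 2640) -> (8, 23760) -> (7, 190080) -> (6, 1330560) -> (5, 7983360) -> (4, 39916800) -> (3, 159667200) -> (2, 479001600) -> (1, 958003200) -> return 958003200

Answer: 958003200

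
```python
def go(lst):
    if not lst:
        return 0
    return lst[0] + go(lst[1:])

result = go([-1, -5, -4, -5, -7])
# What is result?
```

(-1) + (-5) + (-4) + (-5) + (-7) + 0 = -22

Answer: -22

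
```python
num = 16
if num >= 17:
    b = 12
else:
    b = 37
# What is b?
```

Trace:
`num = 16` → num = 16
`if num >= 17: ...` → num >= 17 is False, take else branch → b = 37
So b = 37

Answer: 37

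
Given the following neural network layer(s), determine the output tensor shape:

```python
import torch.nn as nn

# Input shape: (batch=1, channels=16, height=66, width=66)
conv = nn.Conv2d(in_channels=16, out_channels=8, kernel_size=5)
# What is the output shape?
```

Input: (1, 16, 66, 66) -> Output: (1, 8, 62, 62)

Answer: (1, 8, 62, 62)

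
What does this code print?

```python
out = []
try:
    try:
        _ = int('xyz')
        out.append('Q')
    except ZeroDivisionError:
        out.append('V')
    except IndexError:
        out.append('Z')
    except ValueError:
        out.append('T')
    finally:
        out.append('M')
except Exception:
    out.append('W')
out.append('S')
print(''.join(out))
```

Execution trace: 'T' (inner except ValueError) → 'M' (inner finally) → 'S' (after the try/except). Output: TMS

Answer: TMS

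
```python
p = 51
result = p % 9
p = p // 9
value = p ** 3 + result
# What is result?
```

Trace:
`p = 51` → p = 51
`result = p % 9` → result = 6
`p = p // 9` → p = 5
`value = p ** 3 + result` → value = 131
So result = 6

Answer: 6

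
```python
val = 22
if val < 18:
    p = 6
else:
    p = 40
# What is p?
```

Trace:
`val = 22` → val = 22
`if val < 18: ...` → val < 18 is False, take else branch → p = 40
So p = 40

Answer: 40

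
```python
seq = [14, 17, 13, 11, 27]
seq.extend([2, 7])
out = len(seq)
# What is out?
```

Trace:
`seq = [14, 17, 13, 11, 27]` → seq = [14, 17, 13, 11, 27]
`seq.extend([2, 7])` → seq = [14, 17, 13, 11, 27, 2, 7]
`out = len(seq)` → out = 7
So out = 7

Answer: 7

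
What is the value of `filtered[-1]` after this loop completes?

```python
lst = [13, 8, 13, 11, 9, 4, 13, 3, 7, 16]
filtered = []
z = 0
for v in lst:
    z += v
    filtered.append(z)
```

Cumulative sum ends at 97
`filtered` takes the values: [] → [13] → [13, 21] → [13, 21, 34] → [13, 21, 34, 45] → [13, 21, 34, 45, 54] → [13, 21, 34, 45, 54, 58] → [13, 21, 34, 45, 54, 58, 71] → [13, 21, 34, 45, 54, 58, 71, 74] → [13, 21, 34, 45, 54, 58, 71, 74, 81] → [13, 21, 34, 45, 54, 58, 71, 74, 81, 97]
So `filtered[-1]` = 97

Answer: 97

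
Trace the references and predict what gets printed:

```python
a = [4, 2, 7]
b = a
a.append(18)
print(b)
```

Key concept: basic list aliasing.
Step by step:
`a = [4, 2, 7]` → a = [4, 2, 7]
`b = a` → b = [4, 2, 7] (same object as a)
`a.append(18)` → a = [4, 2, 7, 18] (same object as b); b = [4, 2, 7, 18] (same object as a)
`print(b)` → prints [4, 2, 7, 18]

Answer: [4, 2, 7, 18]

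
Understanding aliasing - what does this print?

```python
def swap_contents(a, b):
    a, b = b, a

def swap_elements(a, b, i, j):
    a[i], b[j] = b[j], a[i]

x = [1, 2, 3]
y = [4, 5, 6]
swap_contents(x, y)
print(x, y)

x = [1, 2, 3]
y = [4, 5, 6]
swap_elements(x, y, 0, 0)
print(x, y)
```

Key concept: parameter rebinding vs mutation.
Step by step:
`x = [1, 2, 3]` → x = [1, 2, 3]
`y = [4, 5, 6]` → y = [4, 5, 6]
`swap_contents(x, y)` → no visible change to tracked variables
`print(x, y)` → prints [1, 2, 3] [4, 5, 6]
`x = [1, 2, 3]` → x = [1, 2, 3]
`y = [4, 5, 6]` → y = [4, 5, 6]
`swap_elements(x, y, 0, 0)` → x = [4, 2, 3]; y = [1, 5, 6]
`print(x, y)` → prints [4, 2, 3] [1, 5, 6]

Answer:
[1, 2, 3] [4, 5, 6]
[4, 2, 3] [1, 5, 6]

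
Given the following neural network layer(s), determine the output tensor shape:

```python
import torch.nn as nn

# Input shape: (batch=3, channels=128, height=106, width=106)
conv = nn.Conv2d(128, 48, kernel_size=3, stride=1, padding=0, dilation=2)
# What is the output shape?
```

Input: (3, 128, 106, 106) -> Output: (3, 48, 102, 102)

Answer: (3, 48, 102, 102)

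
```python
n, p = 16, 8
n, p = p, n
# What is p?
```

Trace:
`n, p = 16, 8` → n = 16; p = 8
`n, p = p, n` → n = 8; p = 16
So p = 16

Answer: 16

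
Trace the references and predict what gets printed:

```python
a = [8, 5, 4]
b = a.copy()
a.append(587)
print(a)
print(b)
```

Key concept: list.copy() creates independent copy.
Step by step:
`a = [8, 5, 4]` → a = [8, 5, 4]
`b = a.copy()` → b = [8, 5, 4]
`a.append(587)` → a = [8, 5, 4, 587]
`print(a)` → prints [8, 5, 4, 587]
`print(b)` → prints [8, 5, 4]

Answer:
[8, 5, 4, 587]
[8, 5, 4]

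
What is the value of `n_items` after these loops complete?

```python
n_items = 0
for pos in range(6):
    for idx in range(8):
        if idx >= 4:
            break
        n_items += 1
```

Inner breaks at 4, outer runs 6 times
`n_items` takes the values: 0 → 1 → 2 → 3 → 4 → 5 → 6 → 7 → 8 → 9 → 10 → 11 → 12 → 13 → 14 → 15 → 16 → 17 → 18 → 19 → 20 → 21 → 22 → 23 → 24

Answer: 24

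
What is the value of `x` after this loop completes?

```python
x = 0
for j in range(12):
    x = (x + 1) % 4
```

Increment mod 4, 12 times = 0
`x` takes the values: 0 → 1 → 2 → 3 → 0 → 1 → 2 → 3 → 0 → 1 → 2 → 3 → 0

Answer: 0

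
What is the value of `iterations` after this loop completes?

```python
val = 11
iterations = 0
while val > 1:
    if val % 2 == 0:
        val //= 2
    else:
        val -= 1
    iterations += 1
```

Steps to reduce 11 to 1
`iterations` takes the values: 0 → 1 → 2 → 3 → 4 → 5

Answer: 5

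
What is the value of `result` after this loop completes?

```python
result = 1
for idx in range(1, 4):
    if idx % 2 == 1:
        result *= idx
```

Product of odd numbers 1 to 3
`result` takes the values: 1 → 3

Answer: 3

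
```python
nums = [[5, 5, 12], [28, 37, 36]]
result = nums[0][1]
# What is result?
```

Trace:
`nums = [[5, 5, 12], [28, 37, 36]]` → nums = [[5, 5, 12], [28, 37, 36]]
`result = nums[0][1]` → result = 5
So result = 5

Answer: 5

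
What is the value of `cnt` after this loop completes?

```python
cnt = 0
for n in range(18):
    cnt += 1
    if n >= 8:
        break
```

Loop breaks when n reaches 8, cnt is 9
`cnt` takes the values: 0 → 1 → 2 → 3 → 4 → 5 → 6 → 7 → 8 → 9

Answer: 9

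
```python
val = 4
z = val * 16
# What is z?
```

Trace:
`val = 4` → val = 4
`z = val * 16` → z = 64
So z = 64

Answer: 64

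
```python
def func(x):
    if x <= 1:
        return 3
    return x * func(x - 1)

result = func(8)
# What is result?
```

func(8) = 8 * 7 * 6 * 5 * 4 * 3 * 2 * 3 = 120960

Answer: 120960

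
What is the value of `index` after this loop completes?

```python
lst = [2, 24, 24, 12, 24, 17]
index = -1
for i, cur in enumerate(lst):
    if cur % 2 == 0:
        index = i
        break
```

First even number index in [2, 24, 24, 12, 24, 17]
`index` takes the values: -1 → 0

Answer: 0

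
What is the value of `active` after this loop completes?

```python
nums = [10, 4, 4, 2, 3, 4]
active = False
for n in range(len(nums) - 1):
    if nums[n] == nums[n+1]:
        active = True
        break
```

Check consecutive duplicates in [10, 4, 4, 2, 3, 4]
`active` takes the values: False → True

Answer: True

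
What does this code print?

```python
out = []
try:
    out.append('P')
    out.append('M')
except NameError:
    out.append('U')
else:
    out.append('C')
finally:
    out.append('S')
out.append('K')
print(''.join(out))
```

Execution trace: 'P' (try body) → 'M' (try body, no exception) → 'C' (else) → 'S' (finally) → 'K' (after the try/except). Output: PMCSK

Answer: PMCSK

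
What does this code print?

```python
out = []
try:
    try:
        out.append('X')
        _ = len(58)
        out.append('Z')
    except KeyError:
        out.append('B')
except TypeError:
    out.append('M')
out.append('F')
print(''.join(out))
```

Execution trace: 'X' (try body) → 'M' (outer except TypeError) → 'F' (after the try/except). Output: XMF

Answer: XMF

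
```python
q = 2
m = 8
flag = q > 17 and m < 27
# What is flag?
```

Trace:
`q = 2` → q = 2
`m = 8` → m = 8
`flag = q > 17 and m < 27` → flag = False
So flag = False

Answer: False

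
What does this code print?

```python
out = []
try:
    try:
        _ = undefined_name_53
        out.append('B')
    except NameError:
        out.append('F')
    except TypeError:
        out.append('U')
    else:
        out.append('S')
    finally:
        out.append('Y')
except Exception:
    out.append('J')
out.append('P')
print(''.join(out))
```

Execution trace: 'F' (inner except NameError) → 'Y' (inner finally) → 'P' (after the try/except). Output: FYP

Answer: FYP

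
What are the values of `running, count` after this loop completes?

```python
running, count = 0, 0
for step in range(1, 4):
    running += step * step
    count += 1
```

Sum of squares and count
`running, count` takes the values: (0, 0) → (1, 0) → (1, 1) → (5, 1) → (5, 2) → (14, 2) → (14, 3)

Answer: 14, 3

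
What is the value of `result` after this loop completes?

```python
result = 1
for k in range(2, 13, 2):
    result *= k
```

Product of even numbers 2 to 12
`result` takes the values: 1 → 2 → 8 → 48 → 384 → 3840 → 46080

Answer: 46080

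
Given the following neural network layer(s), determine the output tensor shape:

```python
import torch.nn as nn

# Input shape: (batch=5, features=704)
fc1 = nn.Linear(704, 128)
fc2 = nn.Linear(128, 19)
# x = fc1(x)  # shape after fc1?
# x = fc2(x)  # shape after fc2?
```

Input: (5, 704) -> after fc1: (5, 128) -> Output: (5, 19)

Answer: (5, 19)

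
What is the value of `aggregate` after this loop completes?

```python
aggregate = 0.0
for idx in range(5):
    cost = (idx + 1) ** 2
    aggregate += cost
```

Sum of squared losses 1² + 2² + ... + 5²
`aggregate` takes the values: 0.0 → 1.0 → 5.0 → 14.0 → 30.0 → 55.0

Answer: 55.0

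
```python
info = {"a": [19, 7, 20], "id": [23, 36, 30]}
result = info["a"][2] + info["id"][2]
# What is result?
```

Trace:
`info = {"a": [19, 7, 20], "id": [23, 36, 30]}` → info = {'a': [19, 7, 20], 'id': [23, 36, 30]}
`result = info["a"][2] + info["id"][2]` → result = 50
So result = 50

Answer: 50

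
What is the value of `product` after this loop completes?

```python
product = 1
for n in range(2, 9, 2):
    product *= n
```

Product of even numbers 2 to 8
`product` takes the values: 1 → 2 → 8 → 48 → 384

Answer: 384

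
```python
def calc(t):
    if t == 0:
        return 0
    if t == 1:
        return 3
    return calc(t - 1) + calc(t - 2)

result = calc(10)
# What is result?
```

Build up from base cases: calc(0)=0, calc(1)=3, calc(2)=3, calc(3)=6, calc(4)=9, calc(5)=15, calc(6)=24, ..., calc(10)=165

Answer: 165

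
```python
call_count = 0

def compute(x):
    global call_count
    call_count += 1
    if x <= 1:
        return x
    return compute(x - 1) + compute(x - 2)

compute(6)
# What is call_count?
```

Calls(x) = 1 + Calls(x-1) + Calls(x-2); Calls(0)=Calls(1)=1. For x=6 this gives 25.

Answer: 25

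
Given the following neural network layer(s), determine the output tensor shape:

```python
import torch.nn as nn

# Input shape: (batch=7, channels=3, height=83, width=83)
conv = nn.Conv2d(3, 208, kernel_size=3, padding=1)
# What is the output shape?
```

Input: (7, 3, 83, 83) -> Output: (7, 208, 83, 83)

Answer: (7, 208, 83, 83)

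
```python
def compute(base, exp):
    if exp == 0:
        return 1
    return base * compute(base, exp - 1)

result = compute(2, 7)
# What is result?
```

compute(2, 7) = 2 * 2 * 2 * 2 * 2 * 2 * 2 = 128

Answer: 128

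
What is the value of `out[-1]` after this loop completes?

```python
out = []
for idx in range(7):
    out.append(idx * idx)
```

Last element of squares 0 to 6
`out` takes the values: [] → [0] → [0, 1] → [0, 1, 4] → [0, 1, 4, 9] → [0, 1, 4, 9, 16] → [0, 1, 4, 9, 16, 25] → [0, 1, 4, 9, 16, 25, 36]
So `out[-1]` = 36

Answer: 36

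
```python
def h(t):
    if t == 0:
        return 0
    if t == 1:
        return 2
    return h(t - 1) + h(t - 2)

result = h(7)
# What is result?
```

Build up from base cases: h(0)=0, h(1)=2, h(2)=2, h(3)=4, h(4)=6, h(5)=10, h(6)=16, ..., h(7)=26

Answer: 26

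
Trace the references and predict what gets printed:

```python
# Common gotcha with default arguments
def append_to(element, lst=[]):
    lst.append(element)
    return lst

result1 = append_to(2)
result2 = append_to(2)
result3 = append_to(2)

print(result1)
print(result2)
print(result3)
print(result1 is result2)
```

Key concept: mutable default argument gotcha.
Step by step:
`result1 = append_to(2)` → result1 = [2]
`result2 = append_to(2)` → result1 = [2, 2] (same object as result2); result2 = [2, 2] (same object as result1)
`result3 = append_to(2)` → result1 = [2, 2, 2] (same object as result2, result3); result2 = [2, 2, 2] (same object as result1, result3); result3 = [2, 2, 2] (same object as result1, result2)
`print(result1)` → prints [2, 2, 2]
`print(result2)` → prints [2, 2, 2]
`print(result3)` → prints [2, 2, 2]
`print(result1 is result2)` → prints True

Answer:
[2, 2, 2]
[2, 2, 2]
[2, 2, 2]
True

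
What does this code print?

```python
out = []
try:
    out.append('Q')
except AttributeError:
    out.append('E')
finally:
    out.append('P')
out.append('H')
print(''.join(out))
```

Execution trace: 'Q' (try body, no exception) → 'P' (finally) → 'H' (after the try/except). Output: QPH

Answer: QPH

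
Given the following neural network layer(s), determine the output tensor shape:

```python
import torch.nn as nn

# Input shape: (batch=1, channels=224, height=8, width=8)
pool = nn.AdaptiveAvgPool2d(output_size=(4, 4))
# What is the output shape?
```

Input: (1, 224, 8, 8) -> Output: (1, 224, 4, 4)

Answer: (1, 224, 4, 4)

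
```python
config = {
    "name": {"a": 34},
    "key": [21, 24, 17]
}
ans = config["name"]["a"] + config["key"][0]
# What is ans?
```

Trace:
`config = { ...` → config = {'name': {'a': 34}, 'key': [21, 24, 17]}
`ans = config["name"]["a"] + config["key"][0]` → ans = 55
So ans = 55

Answer: 55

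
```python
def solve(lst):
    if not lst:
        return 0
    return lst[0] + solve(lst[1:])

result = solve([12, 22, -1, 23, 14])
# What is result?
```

12 + 22 + (-1) + 23 + 14 + 0 = 70

Answer: 70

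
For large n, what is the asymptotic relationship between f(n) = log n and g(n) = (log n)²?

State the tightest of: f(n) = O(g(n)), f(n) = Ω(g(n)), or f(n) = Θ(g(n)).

log n vs (log n)²: f(n) = O(g(n)) but not Ω(g(n)) — (log n)² grows strictly faster than log n.

Answer: f(n) = O(g(n)) but not Ω(g(n)) — (log n)² grows strictly faster than log n.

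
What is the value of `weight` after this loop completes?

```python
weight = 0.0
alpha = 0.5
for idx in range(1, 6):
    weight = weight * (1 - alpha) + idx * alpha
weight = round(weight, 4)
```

Moving average with lr=0.5
`weight` takes the values: 0.0 → 0.5 → 1.25 → 2.125 → 3.0625 → 4.03125 → 4.0312

Answer: 4.0312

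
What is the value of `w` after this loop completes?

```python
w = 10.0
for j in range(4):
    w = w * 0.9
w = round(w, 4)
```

Exponential decay: 10.0 * 0.9^4
`w` takes the values: 10.0 → 9.0 → 8.1 → 7.29 → 6.561

Answer: 6.561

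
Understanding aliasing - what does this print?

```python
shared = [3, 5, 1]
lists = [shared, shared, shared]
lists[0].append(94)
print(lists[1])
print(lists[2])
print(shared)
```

Key concept: list of same reference.
Step by step:
`shared = [3, 5, 1]` → shared = [3, 5, 1]
`lists = [shared, shared, shared]` → lists = [[3, 5, 1], [3, 5, 1], [3, 5, 1]]
`lists[0].append(94)` → shared = [3, 5, 1, 94]; lists = [[3, 5, 1, 94], [3, 5, 1, 94], [3, 5, 1, 94]]
`print(lists[1])` → prints [3, 5, 1, 94]
`print(lists[2])` → prints [3, 5, 1, 94]
`print(shared)` → prints [3, 5, 1, 94]

Answer:
[3, 5, 1, 94]
[3, 5, 1, 94]
[3, 5, 1, 94]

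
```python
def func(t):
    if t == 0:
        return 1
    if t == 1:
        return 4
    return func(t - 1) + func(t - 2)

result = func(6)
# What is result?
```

Build up from base cases: func(0)=1, func(1)=4, func(2)=5, func(3)=9, func(4)=14, func(5)=23, func(6)=37

Answer: 37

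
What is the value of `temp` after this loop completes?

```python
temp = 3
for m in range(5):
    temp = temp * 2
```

Multiply by 2, 5 times: 3 * 2^5 = 96
`temp` takes the values: 3 → 6 → 12 → 24 → 48 → 96

Answer: 96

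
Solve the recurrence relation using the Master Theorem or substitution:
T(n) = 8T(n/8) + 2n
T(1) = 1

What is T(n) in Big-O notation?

By Master Theorem: a=8, b=8, f(n)=2n. Since log_8(8) = 1 and f(n) = Θ(n^1), Case 2 applies. T(n) = O(n log n).

Answer: O(n log n)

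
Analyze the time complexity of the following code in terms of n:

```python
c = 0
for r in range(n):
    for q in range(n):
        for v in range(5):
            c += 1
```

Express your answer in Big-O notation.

Each loop level contributes: n × n × 1. Multiplying the contributions gives O(n^2).

Answer: O(n^2)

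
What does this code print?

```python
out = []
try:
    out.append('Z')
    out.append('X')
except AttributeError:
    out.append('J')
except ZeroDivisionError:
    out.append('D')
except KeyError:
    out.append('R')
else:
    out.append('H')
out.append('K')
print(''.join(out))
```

Execution trace: 'Z' (try body) → 'X' (try body, no exception) → 'H' (else) → 'K' (after the try/except). Output: ZXHK

Answer: ZXHK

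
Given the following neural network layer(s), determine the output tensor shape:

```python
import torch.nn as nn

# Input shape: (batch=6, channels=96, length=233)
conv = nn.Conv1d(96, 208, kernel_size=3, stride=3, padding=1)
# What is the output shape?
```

Input: (6, 96, 233) -> Output: (6, 208, 78)

Answer: (6, 208, 78)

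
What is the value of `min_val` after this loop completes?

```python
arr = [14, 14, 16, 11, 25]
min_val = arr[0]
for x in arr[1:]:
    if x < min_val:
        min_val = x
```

Minimum of [14, 14, 16, 11, 25]
`min_val` takes the values: 14 → 11

Answer: 11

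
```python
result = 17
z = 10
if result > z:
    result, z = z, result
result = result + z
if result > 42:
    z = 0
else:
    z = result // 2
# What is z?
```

Trace:
`result = 17` → result = 17
`z = 10` → z = 10
`if result > z: ...` → result > z is True → result = 10; z = 17
`result = result + z` → result = 27
`if result > 42: ...` → result > 42 is False, take else branch → z = 13
So z = 13

Answer: 13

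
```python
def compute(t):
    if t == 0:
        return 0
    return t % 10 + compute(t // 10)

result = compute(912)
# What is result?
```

Sum of digits of 912: 2 + 1 + 9 = 12

Answer: 12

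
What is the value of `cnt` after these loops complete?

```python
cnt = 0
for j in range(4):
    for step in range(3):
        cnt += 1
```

4 * 3 = 12
`cnt` takes the values: 0 → 1 → 2 → 3 → 4 → 5 → 6 → 7 → 8 → 9 → 10 → 11 → 12

Answer: 12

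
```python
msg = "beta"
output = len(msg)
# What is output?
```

Trace:
`msg = "beta"` → msg = 'beta'
`output = len(msg)` → output = 4
So output = 4

Answer: 4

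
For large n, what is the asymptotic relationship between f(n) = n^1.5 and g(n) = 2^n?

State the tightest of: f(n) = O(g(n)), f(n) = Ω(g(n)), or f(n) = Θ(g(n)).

n^1.5 vs 2^n: f(n) = O(g(n)) but not Ω(g(n)) — 2^n grows strictly faster than n^1.5.

Answer: f(n) = O(g(n)) but not Ω(g(n)) — 2^n grows strictly faster than n^1.5.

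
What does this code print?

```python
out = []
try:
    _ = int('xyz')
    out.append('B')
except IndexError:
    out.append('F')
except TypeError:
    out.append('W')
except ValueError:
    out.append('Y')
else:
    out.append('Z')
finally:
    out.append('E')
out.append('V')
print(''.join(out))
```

Execution trace: 'Y' (except ValueError) → 'E' (finally) → 'V' (after the try/except). Output: YEV

Answer: YEV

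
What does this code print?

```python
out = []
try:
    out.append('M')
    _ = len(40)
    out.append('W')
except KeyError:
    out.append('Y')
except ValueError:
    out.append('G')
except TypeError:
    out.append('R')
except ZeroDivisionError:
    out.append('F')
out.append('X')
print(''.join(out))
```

Execution trace: 'M' (try body) → 'R' (except TypeError) → 'X' (after the try/except). Output: MRX

Answer: MRX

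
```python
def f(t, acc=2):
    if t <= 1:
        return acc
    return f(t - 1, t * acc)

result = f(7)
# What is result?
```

Accumulator trace (n, acc): (7, 2) -> (6, 14) -> (5, 84) -> (4, 420) -> (3, 1680) -> (2, 5040) -> (1, 10080) -> return 10080

Answer: 10080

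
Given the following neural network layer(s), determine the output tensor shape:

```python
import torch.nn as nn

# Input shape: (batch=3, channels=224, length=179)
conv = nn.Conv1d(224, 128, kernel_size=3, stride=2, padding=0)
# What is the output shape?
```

Input: (3, 224, 179) -> Output: (3, 128, 89)

Answer: (3, 128, 89)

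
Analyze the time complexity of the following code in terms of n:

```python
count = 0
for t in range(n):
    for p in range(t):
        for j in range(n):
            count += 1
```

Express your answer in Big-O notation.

Each loop level contributes: n × n × n. Multiplying the contributions gives O(n^3).

Answer: O(n^3)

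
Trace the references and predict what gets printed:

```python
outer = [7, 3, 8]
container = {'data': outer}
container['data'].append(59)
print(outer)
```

Key concept: dict holds reference to list.
Step by step:
`outer = [7, 3, 8]` → outer = [7, 3, 8]
`container = {'data': outer}` → container = {'data': [7, 3, 8]}
`container['data'].append(59)` → outer = [7, 3, 8, 59]; container = {'data': [7, 3, 8, 59]}
`print(outer)` → prints [7, 3, 8, 59]

Answer: [7, 3, 8, 59]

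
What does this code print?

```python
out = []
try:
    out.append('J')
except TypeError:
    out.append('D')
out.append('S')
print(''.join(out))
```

Execution trace: 'J' (try body, no exception) → 'S' (after the try/except). Output: JS

Answer: JS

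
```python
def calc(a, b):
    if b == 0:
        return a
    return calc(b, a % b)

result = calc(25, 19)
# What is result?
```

calc(25, 19) -> calc(19, 6) -> calc(6, 1) -> calc(1, 0) -> 1

Answer: 1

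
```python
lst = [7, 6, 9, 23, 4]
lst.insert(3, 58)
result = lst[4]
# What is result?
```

Trace:
`lst = [7, 6, 9, 23, 4]` → lst = [7, 6, 9, 23, 4]
`lst.insert(3, 58)` → lst = [7, 6, 9, 58, 23, 4]
`result = lst[4]` → result = 23
So result = 23

Answer: 23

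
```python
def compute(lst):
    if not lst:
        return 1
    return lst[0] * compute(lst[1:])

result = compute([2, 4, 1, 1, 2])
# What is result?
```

Product over [2, 4, 1, 1, 2] = 2 * 4 * 1 * 1 * 2 = 16

Answer: 16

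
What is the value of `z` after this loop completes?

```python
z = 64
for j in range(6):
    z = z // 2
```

Halve 6 times: 64 // 2^6 = 1
`z` takes the values: 64 → 32 → 16 → 8 → 4 → 2 → 1

Answer: 1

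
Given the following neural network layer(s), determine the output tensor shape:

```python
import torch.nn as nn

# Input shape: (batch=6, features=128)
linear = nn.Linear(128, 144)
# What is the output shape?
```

Input: (6, 128) -> Output: (6, 144)

Answer: (6, 144)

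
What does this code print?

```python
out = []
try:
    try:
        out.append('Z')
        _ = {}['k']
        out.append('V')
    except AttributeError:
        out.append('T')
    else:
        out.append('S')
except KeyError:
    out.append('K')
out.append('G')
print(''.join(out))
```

Execution trace: 'Z' (try body) → 'K' (outer except KeyError) → 'G' (after the try/except). Output: ZKG

Answer: ZKG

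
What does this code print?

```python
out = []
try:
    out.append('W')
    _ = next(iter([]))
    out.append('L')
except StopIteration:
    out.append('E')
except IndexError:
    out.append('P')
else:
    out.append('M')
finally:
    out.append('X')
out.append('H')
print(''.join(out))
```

Execution trace: 'W' (try body) → 'E' (except StopIteration) → 'X' (finally) → 'H' (after the try/except). Output: WEXH

Answer: WEXH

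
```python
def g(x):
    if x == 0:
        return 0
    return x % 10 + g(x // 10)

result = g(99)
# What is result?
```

Sum of digits of 99: 9 + 9 = 18

Answer: 18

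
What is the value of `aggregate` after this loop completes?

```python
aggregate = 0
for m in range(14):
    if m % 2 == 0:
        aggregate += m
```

Sum of even numbers 0 to 13
`aggregate` takes the values: 0 → 2 → 6 → 12 → 20 → 30 → 42

Answer: 42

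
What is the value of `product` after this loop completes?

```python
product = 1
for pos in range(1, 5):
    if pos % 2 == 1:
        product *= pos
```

Product of odd numbers 1 to 4
`product` takes the values: 1 → 3

Answer: 3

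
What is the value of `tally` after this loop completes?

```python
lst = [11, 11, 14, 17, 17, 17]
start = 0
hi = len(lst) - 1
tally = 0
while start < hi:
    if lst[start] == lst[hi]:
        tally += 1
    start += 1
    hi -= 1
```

Count matching pairs from ends
`tally` takes the values: 0

Answer: 0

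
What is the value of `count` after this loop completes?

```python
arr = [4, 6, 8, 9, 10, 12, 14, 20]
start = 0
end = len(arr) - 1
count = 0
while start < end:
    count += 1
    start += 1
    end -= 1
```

Iterations until pointers meet (list length 8)
`count` takes the values: 0 → 1 → 2 → 3 → 4

Answer: 4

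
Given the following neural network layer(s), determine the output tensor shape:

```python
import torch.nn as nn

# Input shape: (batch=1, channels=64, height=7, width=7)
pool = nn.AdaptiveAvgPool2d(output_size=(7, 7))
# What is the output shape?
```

Input: (1, 64, 7, 7) -> Output: (1, 64, 7, 7)

Answer: (1, 64, 7, 7)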